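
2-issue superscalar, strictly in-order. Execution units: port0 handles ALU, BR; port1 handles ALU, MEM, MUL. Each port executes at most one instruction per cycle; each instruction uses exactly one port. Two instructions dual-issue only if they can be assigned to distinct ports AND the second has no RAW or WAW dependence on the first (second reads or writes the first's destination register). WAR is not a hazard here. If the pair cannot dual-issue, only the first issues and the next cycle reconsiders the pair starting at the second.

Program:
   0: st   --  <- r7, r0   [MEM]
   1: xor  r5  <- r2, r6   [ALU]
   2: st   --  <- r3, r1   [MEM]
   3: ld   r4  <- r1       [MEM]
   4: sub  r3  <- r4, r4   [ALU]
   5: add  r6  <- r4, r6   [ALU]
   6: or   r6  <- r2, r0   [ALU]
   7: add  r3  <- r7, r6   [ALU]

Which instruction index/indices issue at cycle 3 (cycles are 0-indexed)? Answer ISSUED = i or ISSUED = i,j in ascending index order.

[0] i0/i1  st xor  -- dual
[1] i2  st  -- no-port MEM/MEM
[2] i3  ld  -- RAW r4
[3] i4/i5  sub add  -- dual
[4] i6  or  -- RAW r6
[5] i7  add  -- tail

ISSUED = 4,5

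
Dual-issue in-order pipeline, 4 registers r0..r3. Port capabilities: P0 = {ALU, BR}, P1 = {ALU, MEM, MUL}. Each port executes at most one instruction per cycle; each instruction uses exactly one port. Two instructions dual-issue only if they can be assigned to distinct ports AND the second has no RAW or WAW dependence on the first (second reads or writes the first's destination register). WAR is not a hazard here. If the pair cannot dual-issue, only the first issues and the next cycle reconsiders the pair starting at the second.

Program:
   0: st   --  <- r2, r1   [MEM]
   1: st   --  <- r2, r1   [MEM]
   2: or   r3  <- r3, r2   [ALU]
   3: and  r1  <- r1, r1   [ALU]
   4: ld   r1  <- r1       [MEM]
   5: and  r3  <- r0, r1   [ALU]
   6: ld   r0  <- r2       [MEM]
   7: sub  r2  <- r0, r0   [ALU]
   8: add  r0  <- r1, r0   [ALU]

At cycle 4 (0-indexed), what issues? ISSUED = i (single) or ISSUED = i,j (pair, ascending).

0. st.MEM @i0  | no-port MEM/MEM
1. st.MEM/or.ALU @i1/i2  | 2-wide
2. and.ALU @i3  | RAW+WAW r1
3. ld.MEM @i4  | RAW r1
4. and.ALU/ld.MEM @i5/i6  | 2-wide
5. sub.ALU/add.ALU @i7/i8  | 2-wide

ISSUED = 5,6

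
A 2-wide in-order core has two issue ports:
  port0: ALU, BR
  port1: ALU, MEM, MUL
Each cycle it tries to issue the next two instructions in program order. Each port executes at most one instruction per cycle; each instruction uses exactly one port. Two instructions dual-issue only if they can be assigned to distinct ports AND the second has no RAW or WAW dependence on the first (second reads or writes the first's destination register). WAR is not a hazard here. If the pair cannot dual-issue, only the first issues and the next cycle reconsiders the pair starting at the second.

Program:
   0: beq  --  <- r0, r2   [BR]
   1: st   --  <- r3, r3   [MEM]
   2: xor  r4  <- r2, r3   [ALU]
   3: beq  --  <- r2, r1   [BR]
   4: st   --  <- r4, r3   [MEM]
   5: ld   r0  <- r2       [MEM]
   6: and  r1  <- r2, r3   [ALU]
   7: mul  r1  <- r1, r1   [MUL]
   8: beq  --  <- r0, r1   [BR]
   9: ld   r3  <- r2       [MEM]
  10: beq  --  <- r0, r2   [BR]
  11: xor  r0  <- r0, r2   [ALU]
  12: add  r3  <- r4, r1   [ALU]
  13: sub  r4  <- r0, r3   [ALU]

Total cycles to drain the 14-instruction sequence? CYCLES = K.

CYCLES = 9

t=0 i0&i1:beq/st ; pair
t=1 i2&i3:xor/beq ; pair
t=2 i4:st ; no-port MEM/MEM
t=3 i5&i6:ld/and ; pair
t=4 i7:mul ; RAW r1
t=5 i8&i9:beq/ld ; pair
t=6 i10&i11:beq/xor ; pair
t=7 i12:add ; RAW r3
t=8 i13:sub ; tail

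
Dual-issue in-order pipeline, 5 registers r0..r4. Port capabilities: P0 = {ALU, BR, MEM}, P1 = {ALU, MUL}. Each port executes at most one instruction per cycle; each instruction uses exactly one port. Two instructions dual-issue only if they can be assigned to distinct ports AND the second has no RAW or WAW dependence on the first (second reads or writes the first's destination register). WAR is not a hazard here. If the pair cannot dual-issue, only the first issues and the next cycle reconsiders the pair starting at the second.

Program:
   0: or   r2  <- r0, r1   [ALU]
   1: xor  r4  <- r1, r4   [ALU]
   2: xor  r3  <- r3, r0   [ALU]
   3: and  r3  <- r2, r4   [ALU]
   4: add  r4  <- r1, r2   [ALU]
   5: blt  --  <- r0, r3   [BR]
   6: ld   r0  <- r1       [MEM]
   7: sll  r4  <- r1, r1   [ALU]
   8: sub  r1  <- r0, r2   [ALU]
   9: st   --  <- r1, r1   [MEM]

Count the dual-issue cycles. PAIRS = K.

0. or+xor @i0/i1  | pair
1. xor @i2  | WAW r3
2. and+add @i3/i4  | pair
3. blt @i5  | no-port BR/MEM
4. ld+sll @i6/i7  | pair
5. sub @i8  | RAW r1
6. st @i9  | tail

PAIRS = 3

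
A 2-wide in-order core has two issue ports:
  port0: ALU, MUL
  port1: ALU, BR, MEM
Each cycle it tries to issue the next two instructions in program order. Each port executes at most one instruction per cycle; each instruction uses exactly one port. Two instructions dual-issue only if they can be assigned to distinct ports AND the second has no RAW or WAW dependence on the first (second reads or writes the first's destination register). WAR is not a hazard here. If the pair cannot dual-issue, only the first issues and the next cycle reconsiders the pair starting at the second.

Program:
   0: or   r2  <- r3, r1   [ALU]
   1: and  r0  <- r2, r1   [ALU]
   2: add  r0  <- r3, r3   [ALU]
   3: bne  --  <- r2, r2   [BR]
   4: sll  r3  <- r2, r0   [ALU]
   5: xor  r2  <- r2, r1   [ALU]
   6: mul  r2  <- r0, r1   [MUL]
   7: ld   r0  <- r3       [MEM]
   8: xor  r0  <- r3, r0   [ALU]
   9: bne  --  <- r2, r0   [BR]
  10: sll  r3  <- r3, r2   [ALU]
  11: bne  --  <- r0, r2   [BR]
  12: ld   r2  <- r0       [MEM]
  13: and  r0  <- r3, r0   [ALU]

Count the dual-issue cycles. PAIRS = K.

PAIRS = 5

c0: i0 or.ALU  RAW r2
c1: i1 and.ALU  WAW r0
c2: i2&i3 add.ALU/bne.BR  dual
c3: i4&i5 sll.ALU/xor.ALU  dual
c4: i6&i7 mul.MUL/ld.MEM  dual
c5: i8 xor.ALU  RAW r0
c6: i9&i10 bne.BR/sll.ALU  dual
c7: i11 bne.BR  no-port BR/MEM
c8: i12&i13 ld.MEM/and.ALU  dual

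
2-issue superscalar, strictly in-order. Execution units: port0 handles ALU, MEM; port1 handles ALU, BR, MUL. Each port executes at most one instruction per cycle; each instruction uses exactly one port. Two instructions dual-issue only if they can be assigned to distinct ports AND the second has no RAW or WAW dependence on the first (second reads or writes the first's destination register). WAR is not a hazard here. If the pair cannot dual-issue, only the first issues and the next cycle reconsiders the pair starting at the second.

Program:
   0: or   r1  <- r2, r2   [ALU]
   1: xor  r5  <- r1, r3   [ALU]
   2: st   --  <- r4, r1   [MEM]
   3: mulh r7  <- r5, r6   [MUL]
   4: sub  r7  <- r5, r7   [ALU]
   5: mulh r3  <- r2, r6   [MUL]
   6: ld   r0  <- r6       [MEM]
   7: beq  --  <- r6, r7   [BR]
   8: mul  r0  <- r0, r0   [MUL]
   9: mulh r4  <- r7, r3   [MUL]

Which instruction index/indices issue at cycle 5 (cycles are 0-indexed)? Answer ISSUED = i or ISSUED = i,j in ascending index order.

ISSUED = 8

  cy0 -> i0 (or) RAW r1
  cy1 -> i1+i2 (xor st) dual
  cy2 -> i3 (mulh) RAW+WAW r7
  cy3 -> i4+i5 (sub mulh) dual
  cy4 -> i6+i7 (ld beq) dual
  cy5 -> i8 (mul) no-port MUL/MUL
  cy6 -> i9 (mulh) tail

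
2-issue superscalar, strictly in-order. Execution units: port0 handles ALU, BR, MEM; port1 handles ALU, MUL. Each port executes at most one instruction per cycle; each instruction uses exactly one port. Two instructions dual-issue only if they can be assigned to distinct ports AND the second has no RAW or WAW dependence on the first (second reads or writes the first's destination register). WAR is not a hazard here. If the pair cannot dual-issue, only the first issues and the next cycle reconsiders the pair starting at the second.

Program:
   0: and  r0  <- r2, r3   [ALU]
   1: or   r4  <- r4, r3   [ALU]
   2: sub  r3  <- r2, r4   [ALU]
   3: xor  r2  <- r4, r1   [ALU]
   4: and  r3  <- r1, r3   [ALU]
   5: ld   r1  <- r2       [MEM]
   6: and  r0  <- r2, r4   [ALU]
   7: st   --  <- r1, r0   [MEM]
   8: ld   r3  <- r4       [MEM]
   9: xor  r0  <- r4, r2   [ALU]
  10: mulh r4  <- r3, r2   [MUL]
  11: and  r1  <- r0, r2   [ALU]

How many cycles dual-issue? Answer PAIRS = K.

PAIRS = 5

t=0 i0+i1:and.ALU/or.ALU ; 2-wide
t=1 i2+i3:sub.ALU/xor.ALU ; 2-wide
t=2 i4+i5:and.ALU/ld.MEM ; 2-wide
t=3 i6:and.ALU ; RAW r0
t=4 i7:st.MEM ; no-port MEM/MEM
t=5 i8+i9:ld.MEM/xor.ALU ; 2-wide
t=6 i10+i11:mulh.MUL/and.ALU ; 2-wide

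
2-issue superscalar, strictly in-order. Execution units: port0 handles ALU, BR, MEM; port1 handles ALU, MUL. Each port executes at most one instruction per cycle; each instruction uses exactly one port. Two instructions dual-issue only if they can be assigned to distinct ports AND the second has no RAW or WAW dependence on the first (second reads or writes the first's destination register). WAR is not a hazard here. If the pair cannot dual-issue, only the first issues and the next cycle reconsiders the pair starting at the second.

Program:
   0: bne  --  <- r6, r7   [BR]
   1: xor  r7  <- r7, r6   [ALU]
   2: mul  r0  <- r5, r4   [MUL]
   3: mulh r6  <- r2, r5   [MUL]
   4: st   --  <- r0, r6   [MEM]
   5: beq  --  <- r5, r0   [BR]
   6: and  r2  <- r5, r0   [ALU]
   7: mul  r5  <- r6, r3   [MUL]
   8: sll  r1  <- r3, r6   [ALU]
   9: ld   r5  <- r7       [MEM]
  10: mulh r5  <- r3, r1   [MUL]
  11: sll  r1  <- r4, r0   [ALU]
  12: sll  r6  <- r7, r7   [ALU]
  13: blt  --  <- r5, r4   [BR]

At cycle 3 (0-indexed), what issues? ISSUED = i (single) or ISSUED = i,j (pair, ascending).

[0] i0,i1  bne;xor  -- 2-wide
[1] i2  mul  -- no-port MUL/MUL
[2] i3  mulh  -- RAW r6
[3] i4  st  -- no-port MEM/BR
[4] i5,i6  beq;and  -- 2-wide
[5] i7,i8  mul;sll  -- 2-wide
[6] i9  ld  -- WAW r5
[7] i10,i11  mulh;sll  -- 2-wide
[8] i12,i13  sll;blt  -- 2-wide

ISSUED = 4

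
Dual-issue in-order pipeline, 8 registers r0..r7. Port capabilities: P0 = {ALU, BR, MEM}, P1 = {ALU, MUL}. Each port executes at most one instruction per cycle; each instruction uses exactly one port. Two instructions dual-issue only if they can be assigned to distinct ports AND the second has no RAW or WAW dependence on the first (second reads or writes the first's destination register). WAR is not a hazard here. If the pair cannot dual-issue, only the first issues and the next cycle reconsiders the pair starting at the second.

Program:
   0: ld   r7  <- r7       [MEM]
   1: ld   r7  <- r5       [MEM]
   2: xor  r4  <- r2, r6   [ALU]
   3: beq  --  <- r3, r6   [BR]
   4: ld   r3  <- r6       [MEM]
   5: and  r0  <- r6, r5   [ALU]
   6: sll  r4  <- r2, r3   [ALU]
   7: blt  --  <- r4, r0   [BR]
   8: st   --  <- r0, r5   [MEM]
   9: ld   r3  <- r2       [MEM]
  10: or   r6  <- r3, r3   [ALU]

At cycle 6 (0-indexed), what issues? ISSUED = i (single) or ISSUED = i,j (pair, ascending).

0. ld.MEM @i0  | no-port MEM/MEM
1. ld.MEM xor.ALU @i1/i2  | pair
2. beq.BR @i3  | no-port BR/MEM
3. ld.MEM and.ALU @i4/i5  | pair
4. sll.ALU @i6  | RAW r4
5. blt.BR @i7  | no-port BR/MEM
6. st.MEM @i8  | no-port MEM/MEM
7. ld.MEM @i9  | RAW r3
8. or.ALU @i10  | tail

ISSUED = 8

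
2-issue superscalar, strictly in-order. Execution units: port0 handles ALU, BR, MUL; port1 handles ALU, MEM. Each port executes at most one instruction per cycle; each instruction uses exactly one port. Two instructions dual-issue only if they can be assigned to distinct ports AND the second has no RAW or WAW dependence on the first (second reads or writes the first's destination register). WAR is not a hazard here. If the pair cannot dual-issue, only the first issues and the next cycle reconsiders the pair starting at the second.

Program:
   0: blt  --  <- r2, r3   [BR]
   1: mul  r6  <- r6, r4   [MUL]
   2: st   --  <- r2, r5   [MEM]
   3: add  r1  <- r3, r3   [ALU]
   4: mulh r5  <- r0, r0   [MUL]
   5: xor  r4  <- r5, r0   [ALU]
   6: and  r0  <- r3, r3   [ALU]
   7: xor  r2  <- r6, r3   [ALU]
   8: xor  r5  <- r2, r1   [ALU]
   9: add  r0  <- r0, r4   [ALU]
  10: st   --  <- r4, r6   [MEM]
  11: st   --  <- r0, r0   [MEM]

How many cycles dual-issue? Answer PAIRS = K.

PAIRS = 4

c0: i0 blt  no-port BR/MUL
c1: i1,i2 mul st  pair
c2: i3,i4 add mulh  pair
c3: i5,i6 xor and  pair
c4: i7 xor  RAW r2
c5: i8,i9 xor add  pair
c6: i10 st  no-port MEM/MEM
c7: i11 st  tail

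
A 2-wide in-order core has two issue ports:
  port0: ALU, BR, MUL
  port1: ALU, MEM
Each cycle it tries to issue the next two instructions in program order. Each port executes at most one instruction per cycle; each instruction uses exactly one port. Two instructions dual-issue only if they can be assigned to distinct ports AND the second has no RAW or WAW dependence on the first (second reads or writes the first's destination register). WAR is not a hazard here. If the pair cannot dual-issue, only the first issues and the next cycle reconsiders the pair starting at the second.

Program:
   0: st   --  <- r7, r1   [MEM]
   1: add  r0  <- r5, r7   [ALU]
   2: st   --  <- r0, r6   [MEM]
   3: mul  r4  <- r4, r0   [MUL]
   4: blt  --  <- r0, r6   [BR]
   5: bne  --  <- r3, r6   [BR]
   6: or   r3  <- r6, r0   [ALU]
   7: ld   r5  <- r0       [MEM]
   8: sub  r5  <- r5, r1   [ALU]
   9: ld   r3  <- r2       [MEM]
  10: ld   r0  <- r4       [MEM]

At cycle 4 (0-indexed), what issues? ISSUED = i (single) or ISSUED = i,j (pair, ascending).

0. st/add @i0/i1  | dual
1. st/mul @i2/i3  | dual
2. blt @i4  | no-port BR/BR
3. bne/or @i5/i6  | dual
4. ld @i7  | RAW+WAW r5
5. sub/ld @i8/i9  | dual
6. ld @i10  | tail

ISSUED = 7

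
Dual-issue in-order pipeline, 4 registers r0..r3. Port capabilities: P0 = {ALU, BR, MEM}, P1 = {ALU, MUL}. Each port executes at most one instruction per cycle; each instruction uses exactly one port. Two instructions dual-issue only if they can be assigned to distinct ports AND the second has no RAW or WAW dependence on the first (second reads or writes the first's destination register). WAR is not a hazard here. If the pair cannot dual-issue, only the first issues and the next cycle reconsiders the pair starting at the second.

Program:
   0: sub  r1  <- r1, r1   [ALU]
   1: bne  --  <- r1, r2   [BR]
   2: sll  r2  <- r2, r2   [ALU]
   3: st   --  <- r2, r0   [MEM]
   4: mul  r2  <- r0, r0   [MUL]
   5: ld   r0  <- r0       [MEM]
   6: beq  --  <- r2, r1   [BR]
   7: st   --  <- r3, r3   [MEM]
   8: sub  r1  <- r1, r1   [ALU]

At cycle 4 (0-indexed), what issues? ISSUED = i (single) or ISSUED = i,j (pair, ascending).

ISSUED = 6

c0: i0 sub  RAW r1
c1: i1+i2 bne/sll  2-wide
c2: i3+i4 st/mul  2-wide
c3: i5 ld  no-port MEM/BR
c4: i6 beq  no-port BR/MEM
c5: i7+i8 st/sub  2-wide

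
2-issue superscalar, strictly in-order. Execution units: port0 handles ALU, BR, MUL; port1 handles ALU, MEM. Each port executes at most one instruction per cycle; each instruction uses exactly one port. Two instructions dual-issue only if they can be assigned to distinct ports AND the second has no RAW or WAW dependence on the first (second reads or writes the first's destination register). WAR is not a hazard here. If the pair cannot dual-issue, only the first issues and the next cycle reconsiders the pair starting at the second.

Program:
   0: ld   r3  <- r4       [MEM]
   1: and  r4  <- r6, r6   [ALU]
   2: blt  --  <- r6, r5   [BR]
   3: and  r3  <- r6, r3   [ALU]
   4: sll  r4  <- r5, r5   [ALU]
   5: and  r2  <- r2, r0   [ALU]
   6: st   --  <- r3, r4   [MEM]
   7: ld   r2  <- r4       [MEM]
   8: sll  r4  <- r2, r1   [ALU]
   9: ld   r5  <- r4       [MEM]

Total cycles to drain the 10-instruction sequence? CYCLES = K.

CYCLES = 7

c0: i0&i1 ld;and  dual
c1: i2&i3 blt;and  dual
c2: i4&i5 sll;and  dual
c3: i6 st  no-port MEM/MEM
c4: i7 ld  RAW r2
c5: i8 sll  RAW r4
c6: i9 ld  tail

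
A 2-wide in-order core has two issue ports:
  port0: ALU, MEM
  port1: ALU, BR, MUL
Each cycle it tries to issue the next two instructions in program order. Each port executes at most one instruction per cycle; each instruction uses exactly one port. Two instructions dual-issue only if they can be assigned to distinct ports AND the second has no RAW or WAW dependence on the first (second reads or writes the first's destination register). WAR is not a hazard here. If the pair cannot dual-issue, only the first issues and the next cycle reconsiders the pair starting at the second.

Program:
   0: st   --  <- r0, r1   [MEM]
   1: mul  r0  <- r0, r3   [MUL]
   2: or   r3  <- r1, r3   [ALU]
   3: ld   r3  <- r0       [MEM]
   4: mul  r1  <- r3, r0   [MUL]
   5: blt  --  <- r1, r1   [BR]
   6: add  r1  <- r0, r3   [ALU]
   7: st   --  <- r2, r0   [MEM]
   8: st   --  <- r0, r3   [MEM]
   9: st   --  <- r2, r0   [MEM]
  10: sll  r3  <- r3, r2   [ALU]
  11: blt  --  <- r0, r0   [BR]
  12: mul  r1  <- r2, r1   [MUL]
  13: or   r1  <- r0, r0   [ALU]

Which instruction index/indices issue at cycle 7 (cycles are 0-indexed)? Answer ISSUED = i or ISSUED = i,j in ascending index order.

ISSUED = 9,10

#0 head=0: st+mul i0,i1 2-wide
#1 head=2: or i2 WAW r3
#2 head=3: ld i3 RAW r3
#3 head=4: mul i4 no-port MUL/BR
#4 head=5: blt+add i5,i6 2-wide
#5 head=7: st i7 no-port MEM/MEM
#6 head=8: st i8 no-port MEM/MEM
#7 head=9: st+sll i9,i10 2-wide
#8 head=11: blt i11 no-port BR/MUL
#9 head=12: mul i12 WAW r1
#10 head=13: or i13 tail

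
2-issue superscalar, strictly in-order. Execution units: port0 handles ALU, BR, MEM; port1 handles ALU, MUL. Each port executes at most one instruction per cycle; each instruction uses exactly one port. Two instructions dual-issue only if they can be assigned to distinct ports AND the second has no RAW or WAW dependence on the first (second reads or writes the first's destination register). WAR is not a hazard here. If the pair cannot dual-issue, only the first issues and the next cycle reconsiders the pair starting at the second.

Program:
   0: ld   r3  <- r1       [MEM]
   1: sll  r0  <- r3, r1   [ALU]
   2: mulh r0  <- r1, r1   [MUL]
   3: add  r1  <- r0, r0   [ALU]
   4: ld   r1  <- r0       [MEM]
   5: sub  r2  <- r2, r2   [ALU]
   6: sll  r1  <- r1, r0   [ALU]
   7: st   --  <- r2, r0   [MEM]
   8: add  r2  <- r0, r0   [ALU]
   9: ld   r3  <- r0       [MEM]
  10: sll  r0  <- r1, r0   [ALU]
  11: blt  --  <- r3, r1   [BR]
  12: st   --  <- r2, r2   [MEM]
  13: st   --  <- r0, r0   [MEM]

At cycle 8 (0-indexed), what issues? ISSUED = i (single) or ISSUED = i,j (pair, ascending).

ISSUED = 12

c0: i0 ld.MEM  RAW r3
c1: i1 sll.ALU  WAW r0
c2: i2 mulh.MUL  RAW r0
c3: i3 add.ALU  WAW r1
c4: i4+i5 ld.MEM;sub.ALU  2-wide
c5: i6+i7 sll.ALU;st.MEM  2-wide
c6: i8+i9 add.ALU;ld.MEM  2-wide
c7: i10+i11 sll.ALU;blt.BR  2-wide
c8: i12 st.MEM  no-port MEM/MEM
c9: i13 st.MEM  tail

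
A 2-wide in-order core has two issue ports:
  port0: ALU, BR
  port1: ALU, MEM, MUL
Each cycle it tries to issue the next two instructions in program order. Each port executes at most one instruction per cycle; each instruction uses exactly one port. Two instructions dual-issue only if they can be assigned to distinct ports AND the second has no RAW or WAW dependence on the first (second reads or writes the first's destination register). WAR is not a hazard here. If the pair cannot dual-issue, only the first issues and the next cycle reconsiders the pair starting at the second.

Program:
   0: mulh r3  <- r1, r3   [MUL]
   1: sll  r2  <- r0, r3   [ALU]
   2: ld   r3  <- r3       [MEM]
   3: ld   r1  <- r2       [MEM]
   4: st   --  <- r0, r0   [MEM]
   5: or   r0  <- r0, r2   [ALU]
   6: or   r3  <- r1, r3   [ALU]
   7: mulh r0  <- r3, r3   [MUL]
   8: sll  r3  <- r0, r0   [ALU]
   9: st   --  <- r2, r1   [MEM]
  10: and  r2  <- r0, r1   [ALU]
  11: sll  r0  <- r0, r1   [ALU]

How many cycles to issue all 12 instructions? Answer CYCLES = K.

CYCLES = 8

[0] i0  mulh  -- RAW r3
[1] i1+i2  sll;ld  -- dual
[2] i3  ld  -- no-port MEM/MEM
[3] i4+i5  st;or  -- dual
[4] i6  or  -- RAW r3
[5] i7  mulh  -- RAW r0
[6] i8+i9  sll;st  -- dual
[7] i10+i11  and;sll  -- dual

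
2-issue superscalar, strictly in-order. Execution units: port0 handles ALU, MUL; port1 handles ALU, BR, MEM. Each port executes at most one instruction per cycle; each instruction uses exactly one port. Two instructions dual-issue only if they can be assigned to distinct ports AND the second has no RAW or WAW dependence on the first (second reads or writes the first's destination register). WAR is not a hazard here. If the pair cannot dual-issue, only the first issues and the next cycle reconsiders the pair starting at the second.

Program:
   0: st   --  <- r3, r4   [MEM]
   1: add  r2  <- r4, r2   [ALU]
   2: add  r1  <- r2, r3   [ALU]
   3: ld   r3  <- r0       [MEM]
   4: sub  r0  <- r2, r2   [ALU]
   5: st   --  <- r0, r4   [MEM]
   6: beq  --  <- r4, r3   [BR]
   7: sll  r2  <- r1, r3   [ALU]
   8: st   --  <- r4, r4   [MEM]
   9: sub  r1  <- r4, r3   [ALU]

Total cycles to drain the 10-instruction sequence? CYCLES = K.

0. st+add @i0&i1  | dual
1. add+ld @i2&i3  | dual
2. sub @i4  | RAW r0
3. st @i5  | no-port MEM/BR
4. beq+sll @i6&i7  | dual
5. st+sub @i8&i9  | dual

CYCLES = 6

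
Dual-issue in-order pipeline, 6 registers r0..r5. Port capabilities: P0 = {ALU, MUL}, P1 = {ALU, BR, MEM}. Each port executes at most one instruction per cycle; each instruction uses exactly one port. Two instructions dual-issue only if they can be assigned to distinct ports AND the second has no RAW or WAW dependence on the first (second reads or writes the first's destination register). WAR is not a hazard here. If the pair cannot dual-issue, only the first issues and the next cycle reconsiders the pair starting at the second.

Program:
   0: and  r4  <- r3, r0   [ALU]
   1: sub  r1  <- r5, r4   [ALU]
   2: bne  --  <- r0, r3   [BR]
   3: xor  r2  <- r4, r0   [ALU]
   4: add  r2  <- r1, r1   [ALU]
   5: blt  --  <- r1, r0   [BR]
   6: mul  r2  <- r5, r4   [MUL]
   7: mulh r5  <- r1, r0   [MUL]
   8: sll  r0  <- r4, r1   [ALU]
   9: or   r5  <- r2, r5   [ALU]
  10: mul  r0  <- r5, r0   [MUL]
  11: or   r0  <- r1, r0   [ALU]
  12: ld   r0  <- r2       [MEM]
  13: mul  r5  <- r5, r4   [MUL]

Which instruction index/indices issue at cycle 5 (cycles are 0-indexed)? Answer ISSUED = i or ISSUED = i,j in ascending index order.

  cy0 -> i0 (and.ALU) RAW r4
  cy1 -> i1/i2 (sub.ALU;bne.BR) 2-wide
  cy2 -> i3 (xor.ALU) WAW r2
  cy3 -> i4/i5 (add.ALU;blt.BR) 2-wide
  cy4 -> i6 (mul.MUL) no-port MUL/MUL
  cy5 -> i7/i8 (mulh.MUL;sll.ALU) 2-wide
  cy6 -> i9 (or.ALU) RAW r5
  cy7 -> i10 (mul.MUL) RAW+WAW r0
  cy8 -> i11 (or.ALU) WAW r0
  cy9 -> i12/i13 (ld.MEM;mul.MUL) 2-wide

ISSUED = 7,8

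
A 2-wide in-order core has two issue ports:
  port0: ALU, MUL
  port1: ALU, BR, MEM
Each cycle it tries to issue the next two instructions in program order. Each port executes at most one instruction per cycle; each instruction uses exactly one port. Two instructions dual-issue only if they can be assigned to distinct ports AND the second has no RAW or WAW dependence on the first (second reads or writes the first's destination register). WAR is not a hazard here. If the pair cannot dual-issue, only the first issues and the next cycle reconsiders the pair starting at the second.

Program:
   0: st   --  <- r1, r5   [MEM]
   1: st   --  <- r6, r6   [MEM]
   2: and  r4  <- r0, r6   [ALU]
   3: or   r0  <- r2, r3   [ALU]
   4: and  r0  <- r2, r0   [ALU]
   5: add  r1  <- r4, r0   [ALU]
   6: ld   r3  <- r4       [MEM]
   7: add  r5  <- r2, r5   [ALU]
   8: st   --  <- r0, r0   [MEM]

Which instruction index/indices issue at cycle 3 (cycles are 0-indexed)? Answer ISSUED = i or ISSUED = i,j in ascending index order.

ISSUED = 4

[0] i0  st.MEM  -- no-port MEM/MEM
[1] i1&i2  st.MEM+and.ALU  -- 2-wide
[2] i3  or.ALU  -- RAW+WAW r0
[3] i4  and.ALU  -- RAW r0
[4] i5&i6  add.ALU+ld.MEM  -- 2-wide
[5] i7&i8  add.ALU+st.MEM  -- 2-wide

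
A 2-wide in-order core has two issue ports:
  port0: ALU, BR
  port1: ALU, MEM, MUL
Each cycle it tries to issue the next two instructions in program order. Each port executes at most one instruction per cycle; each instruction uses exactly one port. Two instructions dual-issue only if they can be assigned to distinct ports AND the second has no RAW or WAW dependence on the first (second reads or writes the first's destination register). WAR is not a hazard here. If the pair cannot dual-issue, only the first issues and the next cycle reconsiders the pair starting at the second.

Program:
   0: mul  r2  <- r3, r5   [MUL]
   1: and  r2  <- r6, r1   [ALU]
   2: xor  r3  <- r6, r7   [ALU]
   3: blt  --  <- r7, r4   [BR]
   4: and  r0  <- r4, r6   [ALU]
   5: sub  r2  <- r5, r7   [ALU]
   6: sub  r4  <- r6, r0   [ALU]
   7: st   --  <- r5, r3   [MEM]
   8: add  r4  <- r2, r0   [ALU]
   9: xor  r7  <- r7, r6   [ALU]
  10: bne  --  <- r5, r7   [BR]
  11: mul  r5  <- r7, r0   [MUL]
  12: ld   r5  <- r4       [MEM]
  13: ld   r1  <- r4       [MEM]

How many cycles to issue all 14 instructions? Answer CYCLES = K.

0. mul.MUL @i0  | WAW r2
1. and.ALU xor.ALU @i1+i2  | 2-wide
2. blt.BR and.ALU @i3+i4  | 2-wide
3. sub.ALU sub.ALU @i5+i6  | 2-wide
4. st.MEM add.ALU @i7+i8  | 2-wide
5. xor.ALU @i9  | RAW r7
6. bne.BR mul.MUL @i10+i11  | 2-wide
7. ld.MEM @i12  | no-port MEM/MEM
8. ld.MEM @i13  | tail

CYCLES = 9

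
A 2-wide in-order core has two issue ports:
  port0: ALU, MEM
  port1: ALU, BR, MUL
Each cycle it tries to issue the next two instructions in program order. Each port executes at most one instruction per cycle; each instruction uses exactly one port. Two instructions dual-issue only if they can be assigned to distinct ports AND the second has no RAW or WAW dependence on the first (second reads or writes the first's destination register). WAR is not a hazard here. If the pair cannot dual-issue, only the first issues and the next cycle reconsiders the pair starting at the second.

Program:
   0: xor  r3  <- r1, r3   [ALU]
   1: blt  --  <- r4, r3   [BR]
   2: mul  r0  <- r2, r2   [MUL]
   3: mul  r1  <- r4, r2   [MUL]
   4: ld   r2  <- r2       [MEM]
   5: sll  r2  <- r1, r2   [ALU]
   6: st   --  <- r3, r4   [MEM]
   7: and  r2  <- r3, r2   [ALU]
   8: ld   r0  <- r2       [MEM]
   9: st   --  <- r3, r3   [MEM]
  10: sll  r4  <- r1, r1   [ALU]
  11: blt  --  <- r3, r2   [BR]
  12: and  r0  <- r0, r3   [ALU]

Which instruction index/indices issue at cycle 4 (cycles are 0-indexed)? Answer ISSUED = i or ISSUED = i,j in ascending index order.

ISSUED = 5,6

0. xor.ALU @i0  | RAW r3
1. blt.BR @i1  | no-port BR/MUL
2. mul.MUL @i2  | no-port MUL/MUL
3. mul.MUL/ld.MEM @i3,i4  | dual
4. sll.ALU/st.MEM @i5,i6  | dual
5. and.ALU @i7  | RAW r2
6. ld.MEM @i8  | no-port MEM/MEM
7. st.MEM/sll.ALU @i9,i10  | dual
8. blt.BR/and.ALU @i11,i12  | dual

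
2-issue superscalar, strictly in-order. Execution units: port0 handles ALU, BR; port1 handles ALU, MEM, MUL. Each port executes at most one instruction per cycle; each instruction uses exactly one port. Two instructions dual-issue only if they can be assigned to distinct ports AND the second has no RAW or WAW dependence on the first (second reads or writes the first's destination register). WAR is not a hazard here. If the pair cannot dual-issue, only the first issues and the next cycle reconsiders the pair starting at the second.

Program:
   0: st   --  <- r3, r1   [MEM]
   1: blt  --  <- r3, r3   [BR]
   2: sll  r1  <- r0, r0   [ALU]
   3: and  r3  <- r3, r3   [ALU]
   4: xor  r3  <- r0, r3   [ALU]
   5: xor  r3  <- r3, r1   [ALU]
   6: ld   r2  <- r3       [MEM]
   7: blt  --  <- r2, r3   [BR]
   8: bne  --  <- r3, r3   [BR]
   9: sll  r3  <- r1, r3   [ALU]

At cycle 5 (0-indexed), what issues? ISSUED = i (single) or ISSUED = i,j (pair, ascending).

ISSUED = 7

[0] i0,i1  st.MEM blt.BR  -- dual
[1] i2,i3  sll.ALU and.ALU  -- dual
[2] i4  xor.ALU  -- RAW+WAW r3
[3] i5  xor.ALU  -- RAW r3
[4] i6  ld.MEM  -- RAW r2
[5] i7  blt.BR  -- no-port BR/BR
[6] i8,i9  bne.BR sll.ALU  -- dual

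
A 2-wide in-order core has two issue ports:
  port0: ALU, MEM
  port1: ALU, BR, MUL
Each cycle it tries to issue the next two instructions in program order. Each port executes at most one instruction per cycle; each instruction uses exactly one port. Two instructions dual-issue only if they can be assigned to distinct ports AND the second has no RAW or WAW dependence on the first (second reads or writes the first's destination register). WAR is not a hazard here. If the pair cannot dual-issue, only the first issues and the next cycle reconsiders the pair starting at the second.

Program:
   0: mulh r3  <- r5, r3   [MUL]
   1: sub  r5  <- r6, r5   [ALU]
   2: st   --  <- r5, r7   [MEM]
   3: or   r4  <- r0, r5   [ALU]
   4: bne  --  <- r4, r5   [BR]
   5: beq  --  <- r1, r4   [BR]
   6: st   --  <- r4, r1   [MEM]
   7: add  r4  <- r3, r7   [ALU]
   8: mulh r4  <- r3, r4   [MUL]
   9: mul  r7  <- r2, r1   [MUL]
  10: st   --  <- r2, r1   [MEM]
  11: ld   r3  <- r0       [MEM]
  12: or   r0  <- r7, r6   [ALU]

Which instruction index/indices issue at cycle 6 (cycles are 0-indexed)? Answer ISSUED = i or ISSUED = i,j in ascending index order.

ISSUED = 9,10

t=0 i0/i1:mulh.MUL sub.ALU ; 2-wide
t=1 i2/i3:st.MEM or.ALU ; 2-wide
t=2 i4:bne.BR ; no-port BR/BR
t=3 i5/i6:beq.BR st.MEM ; 2-wide
t=4 i7:add.ALU ; RAW+WAW r4
t=5 i8:mulh.MUL ; no-port MUL/MUL
t=6 i9/i10:mul.MUL st.MEM ; 2-wide
t=7 i11/i12:ld.MEM or.ALU ; 2-wide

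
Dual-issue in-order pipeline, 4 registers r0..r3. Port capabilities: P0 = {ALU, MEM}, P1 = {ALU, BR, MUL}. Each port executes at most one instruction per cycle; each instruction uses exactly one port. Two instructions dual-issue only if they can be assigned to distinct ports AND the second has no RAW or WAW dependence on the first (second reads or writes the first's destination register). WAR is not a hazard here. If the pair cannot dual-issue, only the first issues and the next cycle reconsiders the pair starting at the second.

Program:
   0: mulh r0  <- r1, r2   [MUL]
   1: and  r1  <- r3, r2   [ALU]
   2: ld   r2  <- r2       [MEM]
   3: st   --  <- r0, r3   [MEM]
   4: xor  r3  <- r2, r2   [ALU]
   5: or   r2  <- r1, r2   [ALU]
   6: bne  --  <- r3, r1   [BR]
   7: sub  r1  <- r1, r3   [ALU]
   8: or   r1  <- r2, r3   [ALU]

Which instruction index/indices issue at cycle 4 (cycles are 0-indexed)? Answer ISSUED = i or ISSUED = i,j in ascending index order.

ISSUED = 7

[0] i0,i1  mulh+and  -- pair
[1] i2  ld  -- no-port MEM/MEM
[2] i3,i4  st+xor  -- pair
[3] i5,i6  or+bne  -- pair
[4] i7  sub  -- WAW r1
[5] i8  or  -- tail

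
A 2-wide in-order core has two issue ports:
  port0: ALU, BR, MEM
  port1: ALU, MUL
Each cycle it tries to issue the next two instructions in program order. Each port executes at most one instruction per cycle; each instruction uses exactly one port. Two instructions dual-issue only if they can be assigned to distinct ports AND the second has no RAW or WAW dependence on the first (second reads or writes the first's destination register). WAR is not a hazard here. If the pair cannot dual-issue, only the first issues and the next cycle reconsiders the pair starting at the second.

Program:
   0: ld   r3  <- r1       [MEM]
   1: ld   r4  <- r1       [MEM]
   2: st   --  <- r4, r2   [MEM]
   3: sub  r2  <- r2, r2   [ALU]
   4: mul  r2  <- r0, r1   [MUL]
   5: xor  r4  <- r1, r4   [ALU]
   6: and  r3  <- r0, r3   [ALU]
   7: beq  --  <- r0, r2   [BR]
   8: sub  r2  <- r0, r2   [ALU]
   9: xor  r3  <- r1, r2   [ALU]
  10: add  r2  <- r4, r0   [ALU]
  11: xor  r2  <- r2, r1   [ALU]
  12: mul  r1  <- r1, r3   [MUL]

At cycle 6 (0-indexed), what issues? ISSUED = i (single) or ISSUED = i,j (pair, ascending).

  cy0 -> i0 (ld) no-port MEM/MEM
  cy1 -> i1 (ld) no-port MEM/MEM
  cy2 -> i2&i3 (st sub) 2-wide
  cy3 -> i4&i5 (mul xor) 2-wide
  cy4 -> i6&i7 (and beq) 2-wide
  cy5 -> i8 (sub) RAW r2
  cy6 -> i9&i10 (xor add) 2-wide
  cy7 -> i11&i12 (xor mul) 2-wide

ISSUED = 9,10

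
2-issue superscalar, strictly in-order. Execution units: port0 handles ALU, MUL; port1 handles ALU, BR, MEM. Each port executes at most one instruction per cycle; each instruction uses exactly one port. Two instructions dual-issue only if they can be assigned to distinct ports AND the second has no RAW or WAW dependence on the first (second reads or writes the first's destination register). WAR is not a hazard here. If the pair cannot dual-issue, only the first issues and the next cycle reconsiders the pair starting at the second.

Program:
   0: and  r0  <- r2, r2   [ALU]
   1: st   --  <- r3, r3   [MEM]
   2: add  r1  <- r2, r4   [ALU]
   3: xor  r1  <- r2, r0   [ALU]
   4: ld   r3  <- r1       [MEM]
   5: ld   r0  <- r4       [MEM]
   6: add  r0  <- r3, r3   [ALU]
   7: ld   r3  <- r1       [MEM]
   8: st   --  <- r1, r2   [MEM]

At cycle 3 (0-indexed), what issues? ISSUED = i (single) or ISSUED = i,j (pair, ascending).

ISSUED = 4

t=0 i0&i1:and+st ; 2-wide
t=1 i2:add ; WAW r1
t=2 i3:xor ; RAW r1
t=3 i4:ld ; no-port MEM/MEM
t=4 i5:ld ; WAW r0
t=5 i6&i7:add+ld ; 2-wide
t=6 i8:st ; tail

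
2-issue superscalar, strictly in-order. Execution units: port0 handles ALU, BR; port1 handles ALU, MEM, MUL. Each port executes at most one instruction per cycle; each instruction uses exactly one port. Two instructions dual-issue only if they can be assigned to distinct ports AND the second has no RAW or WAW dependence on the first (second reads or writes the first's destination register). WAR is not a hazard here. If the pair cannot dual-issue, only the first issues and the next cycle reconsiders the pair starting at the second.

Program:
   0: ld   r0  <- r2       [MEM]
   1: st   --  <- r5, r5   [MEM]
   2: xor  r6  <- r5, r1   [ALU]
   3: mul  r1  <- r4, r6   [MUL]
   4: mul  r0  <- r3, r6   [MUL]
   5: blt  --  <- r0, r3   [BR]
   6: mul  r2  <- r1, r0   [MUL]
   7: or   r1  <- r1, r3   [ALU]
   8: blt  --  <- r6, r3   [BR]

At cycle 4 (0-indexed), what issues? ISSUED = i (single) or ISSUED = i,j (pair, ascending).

ISSUED = 5,6

0. ld @i0  | no-port MEM/MEM
1. st+xor @i1,i2  | dual
2. mul @i3  | no-port MUL/MUL
3. mul @i4  | RAW r0
4. blt+mul @i5,i6  | dual
5. or+blt @i7,i8  | dual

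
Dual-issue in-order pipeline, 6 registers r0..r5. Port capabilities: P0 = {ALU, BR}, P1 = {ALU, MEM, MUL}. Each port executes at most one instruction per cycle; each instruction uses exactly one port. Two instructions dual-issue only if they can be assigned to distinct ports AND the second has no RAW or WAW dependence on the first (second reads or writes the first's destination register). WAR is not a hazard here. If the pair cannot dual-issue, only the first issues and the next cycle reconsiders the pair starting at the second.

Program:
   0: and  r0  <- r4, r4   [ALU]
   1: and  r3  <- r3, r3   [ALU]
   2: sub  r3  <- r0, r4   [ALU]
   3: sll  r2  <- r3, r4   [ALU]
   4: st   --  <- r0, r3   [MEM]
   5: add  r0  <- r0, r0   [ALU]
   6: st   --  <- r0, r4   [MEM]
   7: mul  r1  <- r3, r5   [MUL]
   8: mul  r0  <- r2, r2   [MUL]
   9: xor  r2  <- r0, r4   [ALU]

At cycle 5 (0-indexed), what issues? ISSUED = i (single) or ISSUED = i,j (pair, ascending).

0. and.ALU and.ALU @i0&i1  | dual
1. sub.ALU @i2  | RAW r3
2. sll.ALU st.MEM @i3&i4  | dual
3. add.ALU @i5  | RAW r0
4. st.MEM @i6  | no-port MEM/MUL
5. mul.MUL @i7  | no-port MUL/MUL
6. mul.MUL @i8  | RAW r0
7. xor.ALU @i9  | tail

ISSUED = 7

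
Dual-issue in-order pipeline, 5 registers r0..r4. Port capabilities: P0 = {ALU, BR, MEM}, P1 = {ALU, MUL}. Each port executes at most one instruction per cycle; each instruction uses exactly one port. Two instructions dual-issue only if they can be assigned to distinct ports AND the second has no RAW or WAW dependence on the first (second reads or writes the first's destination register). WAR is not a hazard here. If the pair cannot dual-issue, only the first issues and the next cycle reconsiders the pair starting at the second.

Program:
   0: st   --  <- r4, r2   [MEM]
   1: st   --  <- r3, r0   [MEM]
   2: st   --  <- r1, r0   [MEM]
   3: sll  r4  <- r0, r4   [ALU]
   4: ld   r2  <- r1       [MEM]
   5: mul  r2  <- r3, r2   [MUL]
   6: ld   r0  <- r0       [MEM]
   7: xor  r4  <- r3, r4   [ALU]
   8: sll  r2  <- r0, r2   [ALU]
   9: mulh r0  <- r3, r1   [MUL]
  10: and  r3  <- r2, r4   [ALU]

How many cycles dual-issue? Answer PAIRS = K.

0. st.MEM @i0  | no-port MEM/MEM
1. st.MEM @i1  | no-port MEM/MEM
2. st.MEM sll.ALU @i2/i3  | dual
3. ld.MEM @i4  | RAW+WAW r2
4. mul.MUL ld.MEM @i5/i6  | dual
5. xor.ALU sll.ALU @i7/i8  | dual
6. mulh.MUL and.ALU @i9/i10  | dual

PAIRS = 4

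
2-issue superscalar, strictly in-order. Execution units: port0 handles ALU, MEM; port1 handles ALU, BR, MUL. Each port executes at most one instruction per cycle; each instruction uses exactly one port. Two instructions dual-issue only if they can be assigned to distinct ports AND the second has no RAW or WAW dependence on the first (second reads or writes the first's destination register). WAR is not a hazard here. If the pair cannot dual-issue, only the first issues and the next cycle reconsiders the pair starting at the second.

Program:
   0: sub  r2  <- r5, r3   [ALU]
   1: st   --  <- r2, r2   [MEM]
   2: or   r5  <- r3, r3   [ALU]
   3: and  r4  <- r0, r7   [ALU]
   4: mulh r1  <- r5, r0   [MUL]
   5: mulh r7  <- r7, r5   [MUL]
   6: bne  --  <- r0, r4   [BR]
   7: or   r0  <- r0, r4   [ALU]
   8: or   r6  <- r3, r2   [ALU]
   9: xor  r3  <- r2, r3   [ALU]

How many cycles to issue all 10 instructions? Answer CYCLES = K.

CYCLES = 6

#0 head=0: sub i0 RAW r2
#1 head=1: st;or i1&i2 2-wide
#2 head=3: and;mulh i3&i4 2-wide
#3 head=5: mulh i5 no-port MUL/BR
#4 head=6: bne;or i6&i7 2-wide
#5 head=8: or;xor i8&i9 2-wide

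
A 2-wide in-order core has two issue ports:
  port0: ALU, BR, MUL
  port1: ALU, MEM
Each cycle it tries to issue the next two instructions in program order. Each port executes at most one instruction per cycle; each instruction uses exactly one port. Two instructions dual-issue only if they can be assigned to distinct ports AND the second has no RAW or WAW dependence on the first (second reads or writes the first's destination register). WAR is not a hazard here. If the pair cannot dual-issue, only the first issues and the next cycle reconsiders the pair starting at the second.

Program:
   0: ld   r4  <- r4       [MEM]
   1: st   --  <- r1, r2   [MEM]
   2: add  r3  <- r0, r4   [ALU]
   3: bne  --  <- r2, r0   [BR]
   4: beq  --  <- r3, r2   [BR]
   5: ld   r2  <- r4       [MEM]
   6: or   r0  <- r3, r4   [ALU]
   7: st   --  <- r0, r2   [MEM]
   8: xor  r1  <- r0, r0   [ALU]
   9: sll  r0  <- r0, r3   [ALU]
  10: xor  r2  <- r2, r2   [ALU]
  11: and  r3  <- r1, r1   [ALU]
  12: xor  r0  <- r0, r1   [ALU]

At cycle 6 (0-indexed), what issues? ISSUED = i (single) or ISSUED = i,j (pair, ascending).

c0: i0 ld.MEM  no-port MEM/MEM
c1: i1+i2 st.MEM add.ALU  2-wide
c2: i3 bne.BR  no-port BR/BR
c3: i4+i5 beq.BR ld.MEM  2-wide
c4: i6 or.ALU  RAW r0
c5: i7+i8 st.MEM xor.ALU  2-wide
c6: i9+i10 sll.ALU xor.ALU  2-wide
c7: i11+i12 and.ALU xor.ALU  2-wide

ISSUED = 9,10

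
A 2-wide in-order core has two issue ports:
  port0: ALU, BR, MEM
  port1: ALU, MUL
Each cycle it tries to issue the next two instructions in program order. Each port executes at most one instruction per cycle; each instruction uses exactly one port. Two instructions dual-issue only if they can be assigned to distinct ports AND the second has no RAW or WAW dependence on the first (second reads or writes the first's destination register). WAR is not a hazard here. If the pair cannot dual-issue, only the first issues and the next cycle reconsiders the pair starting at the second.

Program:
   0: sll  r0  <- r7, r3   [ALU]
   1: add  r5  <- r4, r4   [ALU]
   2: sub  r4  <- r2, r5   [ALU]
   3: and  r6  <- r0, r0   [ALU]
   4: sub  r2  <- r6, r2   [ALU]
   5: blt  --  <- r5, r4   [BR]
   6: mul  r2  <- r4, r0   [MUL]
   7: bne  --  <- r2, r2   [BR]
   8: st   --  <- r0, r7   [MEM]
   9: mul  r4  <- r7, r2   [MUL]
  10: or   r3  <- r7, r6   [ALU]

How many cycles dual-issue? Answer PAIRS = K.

  cy0 -> i0+i1 (sll.ALU/add.ALU) 2-wide
  cy1 -> i2+i3 (sub.ALU/and.ALU) 2-wide
  cy2 -> i4+i5 (sub.ALU/blt.BR) 2-wide
  cy3 -> i6 (mul.MUL) RAW r2
  cy4 -> i7 (bne.BR) no-port BR/MEM
  cy5 -> i8+i9 (st.MEM/mul.MUL) 2-wide
  cy6 -> i10 (or.ALU) tail

PAIRS = 4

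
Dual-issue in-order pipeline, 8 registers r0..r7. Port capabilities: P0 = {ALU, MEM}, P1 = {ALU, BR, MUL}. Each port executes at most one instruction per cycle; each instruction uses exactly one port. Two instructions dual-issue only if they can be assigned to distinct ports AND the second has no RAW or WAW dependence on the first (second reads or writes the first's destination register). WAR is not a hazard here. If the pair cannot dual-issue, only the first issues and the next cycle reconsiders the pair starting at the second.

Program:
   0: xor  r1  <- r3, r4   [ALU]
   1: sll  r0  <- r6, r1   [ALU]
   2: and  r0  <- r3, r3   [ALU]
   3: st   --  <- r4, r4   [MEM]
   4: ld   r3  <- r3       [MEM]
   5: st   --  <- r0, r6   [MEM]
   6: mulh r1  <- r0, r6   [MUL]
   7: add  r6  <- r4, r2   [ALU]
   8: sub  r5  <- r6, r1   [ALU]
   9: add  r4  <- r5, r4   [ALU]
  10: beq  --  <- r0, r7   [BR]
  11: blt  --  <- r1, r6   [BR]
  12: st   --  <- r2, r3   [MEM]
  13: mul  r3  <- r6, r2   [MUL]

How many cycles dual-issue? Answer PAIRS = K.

PAIRS = 4

  cy0 -> i0 (xor.ALU) RAW r1
  cy1 -> i1 (sll.ALU) WAW r0
  cy2 -> i2/i3 (and.ALU st.MEM) 2-wide
  cy3 -> i4 (ld.MEM) no-port MEM/MEM
  cy4 -> i5/i6 (st.MEM mulh.MUL) 2-wide
  cy5 -> i7 (add.ALU) RAW r6
  cy6 -> i8 (sub.ALU) RAW r5
  cy7 -> i9/i10 (add.ALU beq.BR) 2-wide
  cy8 -> i11/i12 (blt.BR st.MEM) 2-wide
  cy9 -> i13 (mul.MUL) tail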